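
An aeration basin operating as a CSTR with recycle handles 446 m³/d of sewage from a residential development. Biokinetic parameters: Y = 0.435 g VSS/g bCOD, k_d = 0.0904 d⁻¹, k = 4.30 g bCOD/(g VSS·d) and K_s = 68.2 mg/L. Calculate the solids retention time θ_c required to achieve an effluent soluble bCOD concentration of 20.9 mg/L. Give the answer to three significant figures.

θ_c ≈ 2.87 d

At the target effluent, Y k S/(K_s+S) = 0.435×4.30×20.9/89.10 = 0.4388 d⁻¹.
θ_c = 1/(μ − k_d) = 1/(0.4388 − 0.0904) = 1/0.3484 = 2.871 d.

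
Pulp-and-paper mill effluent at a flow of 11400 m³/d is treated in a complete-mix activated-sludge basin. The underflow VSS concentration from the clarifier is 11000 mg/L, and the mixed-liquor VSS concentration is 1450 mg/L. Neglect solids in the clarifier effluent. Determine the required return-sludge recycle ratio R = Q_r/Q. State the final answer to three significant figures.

Mass balance around the secondary clarifier (neglecting effluent solids): R = X / (X_r − X) = 1450 / (11000 − 1450) = 0.1518.

R ≈ 0.152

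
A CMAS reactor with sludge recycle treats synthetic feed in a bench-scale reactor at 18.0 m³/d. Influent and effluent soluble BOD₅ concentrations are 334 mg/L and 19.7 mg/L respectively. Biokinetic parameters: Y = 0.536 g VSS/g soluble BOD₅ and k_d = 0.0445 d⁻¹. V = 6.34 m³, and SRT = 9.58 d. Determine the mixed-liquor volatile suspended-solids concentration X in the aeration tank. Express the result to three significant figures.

Solving the biomass balance for X: X = Y Q (S₀−S) θ_c / [V (1+k_d θ_c)] = 0.536 × 18.0 × (334 − 19.7) × 9.58 / [6.34 × (1 + 0.0445 × 9.58)] = 3213 mg/L.

X ≈ 3210 mg/L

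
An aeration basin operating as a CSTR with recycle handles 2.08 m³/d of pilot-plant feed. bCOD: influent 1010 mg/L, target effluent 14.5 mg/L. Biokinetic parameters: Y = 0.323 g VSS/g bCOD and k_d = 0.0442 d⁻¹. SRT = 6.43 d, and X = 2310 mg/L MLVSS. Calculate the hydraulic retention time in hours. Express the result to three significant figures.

τ ≈ 16.7 h

From the SRT design equation V = Y Q (S₀−S) θ_c / [X (1 + k_d θ_c)] = 0.323 × 2.08 × (1010 − 14.5) × 6.43 / [2310 × (1 + 0.0442 × 6.43)] = 4.3×10^3 / 2967 = 1.450 m³.
Hydraulic retention time τ = V/Q = 1.450 / 2.08 = 0.6970 d = 16.73 h.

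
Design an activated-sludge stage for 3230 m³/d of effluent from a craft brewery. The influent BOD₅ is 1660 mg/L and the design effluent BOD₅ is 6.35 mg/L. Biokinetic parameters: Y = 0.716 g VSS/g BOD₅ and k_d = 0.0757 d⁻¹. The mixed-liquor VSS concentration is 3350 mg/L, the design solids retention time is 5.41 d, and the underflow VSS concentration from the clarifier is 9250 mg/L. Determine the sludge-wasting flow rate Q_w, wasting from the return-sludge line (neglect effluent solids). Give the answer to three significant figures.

Q_w ≈ 293 m³/d

From the SRT design equation V = Y Q (S₀−S) θ_c / [X (1 + k_d θ_c)] = 0.716 × 3230 × (1660 − 6.35) × 5.41 / [3350 × (1 + 0.0757 × 5.41)] = 2.07×10^7 / 4722 = 4382 m³.
θ_c = V·X/(Q_w·X_r) when wasting from the recycle, so Q_w = V·X/(θ_c·X_r) = 4382 × 3350 / (5.41 × 9250) = 293.3 m³/d.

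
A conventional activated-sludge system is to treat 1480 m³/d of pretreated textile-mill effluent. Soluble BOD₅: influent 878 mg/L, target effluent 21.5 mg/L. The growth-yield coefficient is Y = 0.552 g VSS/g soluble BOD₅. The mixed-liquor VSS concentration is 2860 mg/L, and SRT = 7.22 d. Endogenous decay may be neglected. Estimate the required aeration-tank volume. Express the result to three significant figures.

V ≈ 1770 m³

Biomass mass balance (decay neglected): V·X = Y·Q·(S₀ − S)·θ_c, so V = 0.552 × 1480 × (878 − 21.5) × 7.22 / 2860 = 1766 m³.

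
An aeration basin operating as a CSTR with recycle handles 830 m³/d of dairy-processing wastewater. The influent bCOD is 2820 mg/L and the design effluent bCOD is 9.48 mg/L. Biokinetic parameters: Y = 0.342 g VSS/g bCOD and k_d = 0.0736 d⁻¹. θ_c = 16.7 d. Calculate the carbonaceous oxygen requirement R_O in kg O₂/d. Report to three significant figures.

Correct the yield for decay: Y_obs = Y/(1 + k_d θ_c) = 0.342 / (1 + 0.0736 × 16.7) = 0.342 / 2.229 = 0.1534.
Substrate removed = Q·(S₀ − S) = 830 m³/d × (2820 − 9.48) g/m³ = 2.33×10^6 g/d = 2333 kg/d.
P_X = Y_obs·Q·(S₀ − S) = 0.1534 × 2333 = 357.9 kg VSS/d.
R_O = Q·(S₀ − S) − 1.42·P_X = 2333 − 1.42 × 357.9 = 1825 kg O₂/d.

R_O ≈ 1820 kg O₂/d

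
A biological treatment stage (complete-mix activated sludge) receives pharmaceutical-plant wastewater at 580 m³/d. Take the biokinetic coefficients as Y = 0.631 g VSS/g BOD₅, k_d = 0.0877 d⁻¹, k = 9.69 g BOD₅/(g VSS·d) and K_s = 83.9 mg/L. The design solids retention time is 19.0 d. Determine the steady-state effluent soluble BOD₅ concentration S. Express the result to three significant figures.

S ≈ 1.97 mg/L

For a completely mixed reactor with recycle the Lawrence–McCarty relation gives S = K_s·(1 + k_d·θ_c) / [θ_c·(Y·k − k_d) − 1] = 83.9 × (1 + 0.0877 × 19.0) / [19.0 × (0.631 × 9.69 − 0.0877) − 1] = 223.7 / 113.5 = 1.971 mg/L.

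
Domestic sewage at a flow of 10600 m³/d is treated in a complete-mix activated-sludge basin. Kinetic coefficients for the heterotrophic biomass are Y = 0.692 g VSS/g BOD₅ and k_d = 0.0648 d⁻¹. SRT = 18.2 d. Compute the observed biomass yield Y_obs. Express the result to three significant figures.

Y_obs ≈ 0.318 g VSS/g BOD₅

Y_obs = Y / (1 + k_d θ_c) = 0.692 / (1 + 0.0648 × 18.2) = 0.692 / 2.179 = 0.3175.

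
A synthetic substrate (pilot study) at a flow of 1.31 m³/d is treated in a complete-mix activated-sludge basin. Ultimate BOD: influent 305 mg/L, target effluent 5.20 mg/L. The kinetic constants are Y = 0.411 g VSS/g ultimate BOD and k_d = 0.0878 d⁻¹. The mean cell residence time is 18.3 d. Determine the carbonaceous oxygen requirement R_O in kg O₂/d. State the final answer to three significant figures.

R_O ≈ 0.305 kg O₂/d

Observed yield with endogenous decay: Y_obs = Y / (1 + k_d·θ_c) = 0.411 / (1 + 0.0878 × 18.3) = 0.411 / 2.607 = 0.1577 g VSS/g ultimate BOD.
ΔS = 305 − 5.20 = 299.8 mg/L, so the substrate removal rate is 1.31 × 299.8/1000 = 0.3927 kg ultimate BOD/d.
P_X = Y_obs·Q·(S₀ − S) = 0.1577 × 0.3927 = 0.06192 kg VSS/d.
R_O = Q·(S₀ − S) − 1.42·P_X = 0.3927 − 1.42 × 0.06192 = 0.3048 kg O₂/d.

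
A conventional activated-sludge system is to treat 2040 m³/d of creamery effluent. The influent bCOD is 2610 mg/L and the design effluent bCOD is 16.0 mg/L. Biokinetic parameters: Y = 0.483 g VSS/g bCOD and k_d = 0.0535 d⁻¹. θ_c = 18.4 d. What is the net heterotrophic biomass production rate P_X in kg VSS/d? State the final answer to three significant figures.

P_X ≈ 1290 kg VSS/d

The observed yield is Y_obs = Y/(1 + k_d·θ_c) = 0.483 / (1 + 0.0535 × 18.4) = 0.483 / 1.984 = 0.2434 g VSS per g bCOD removed.
Mass of bCOD removed per day: Q(S₀ − S) = 2040 × 2594 g/m³ = 5292 kg/d.
Net biomass production P_X = Y_obs × Q·(S₀ − S) = 0.2434 × 5292 = 1288 kg VSS/d.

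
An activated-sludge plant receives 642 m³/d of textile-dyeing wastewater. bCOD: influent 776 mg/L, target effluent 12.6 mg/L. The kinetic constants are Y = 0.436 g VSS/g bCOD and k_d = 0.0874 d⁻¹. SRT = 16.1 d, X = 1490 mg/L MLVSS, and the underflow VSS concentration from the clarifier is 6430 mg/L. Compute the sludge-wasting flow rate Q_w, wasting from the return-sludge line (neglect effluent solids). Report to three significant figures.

Steady-state biomass mass balance: V·X·(1 + k_d·θ_c) = Y·Q·(S₀ − S)·θ_c, so V = 0.436 × 642 × (776 − 12.6) × 16.1 / [1490 × (1 + 0.0874 × 16.1)] = 3.44×10^6 / 3587 = 959.2 m³.
Wasting from the return line (neglecting effluent solids): Q_w = V·X / (θ_c·X_r) = 959.2 × 1490 / (16.1 × 6430) = 13.81 m³/d.

Q_w ≈ 13.8 m³/d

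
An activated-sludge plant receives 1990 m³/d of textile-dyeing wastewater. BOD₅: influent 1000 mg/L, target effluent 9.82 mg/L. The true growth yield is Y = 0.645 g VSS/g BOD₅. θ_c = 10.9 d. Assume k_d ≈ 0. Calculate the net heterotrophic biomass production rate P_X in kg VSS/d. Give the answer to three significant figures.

With endogenous decay neglected, the observed yield equals the true yield: Y_obs = Y = 0.645 g VSS/g BOD₅.
Substrate removed = Q·(S₀ − S) = 1990 m³/d × (1000 − 9.82) g/m³ = 1.97×10^6 g/d = 1970 kg/d.
Net biomass production P_X = Y_obs × Q·(S₀ − S) = 0.6450 × 1970 = 1271 kg VSS/d.

P_X ≈ 1270 kg VSS/d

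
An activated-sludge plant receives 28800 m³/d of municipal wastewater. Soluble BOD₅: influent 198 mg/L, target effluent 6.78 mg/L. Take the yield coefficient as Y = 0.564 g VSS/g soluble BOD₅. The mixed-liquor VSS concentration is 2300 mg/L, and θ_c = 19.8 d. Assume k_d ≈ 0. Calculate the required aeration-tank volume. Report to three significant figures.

V ≈ 26700 m³

Biomass mass balance (decay neglected): V·X = Y·Q·(S₀ − S)·θ_c, so V = 0.564 × 28800 × (198 − 6.78) × 19.8 / 2300 = 26739 m³.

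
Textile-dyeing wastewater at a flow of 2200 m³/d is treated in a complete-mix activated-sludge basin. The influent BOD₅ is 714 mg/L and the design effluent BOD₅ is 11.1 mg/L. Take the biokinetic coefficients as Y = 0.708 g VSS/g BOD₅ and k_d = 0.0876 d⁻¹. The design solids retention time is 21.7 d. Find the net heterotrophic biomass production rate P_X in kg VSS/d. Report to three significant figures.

P_X ≈ 377 kg VSS/d

Y_obs = Y / (1 + k_d θ_c) = 0.708 / (1 + 0.0876 × 21.7) = 0.708 / 2.901 = 0.2441.
Substrate removed = Q·(S₀ − S) = 2200 m³/d × (714 − 11.1) g/m³ = 1.55×10^6 g/d = 1546 kg/d.
P_X = Y_obs · Q(S₀ − S) = 0.2441 × 1546 = 377.4 kg VSS/d.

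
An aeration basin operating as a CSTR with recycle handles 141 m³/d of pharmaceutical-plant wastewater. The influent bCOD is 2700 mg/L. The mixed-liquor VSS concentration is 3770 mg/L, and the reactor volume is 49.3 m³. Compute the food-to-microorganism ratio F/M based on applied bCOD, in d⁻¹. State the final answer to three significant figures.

F/M ≈ 2.05 d⁻¹

F/M = Q·S₀ / (V·X) = 141 × 2700 / (49.30 × 3770) = 2.048 g bCOD·(g VSS·d)⁻¹.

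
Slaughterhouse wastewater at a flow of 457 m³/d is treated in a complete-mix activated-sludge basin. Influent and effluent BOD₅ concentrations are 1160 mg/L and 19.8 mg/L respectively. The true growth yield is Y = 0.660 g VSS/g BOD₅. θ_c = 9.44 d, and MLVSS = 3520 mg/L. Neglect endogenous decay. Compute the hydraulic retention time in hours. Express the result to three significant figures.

V·X = Y·Q·ΔS·θ_c gives V = 0.660 × 457 × (1160 − 19.8) × 9.44 / 3520 = 922.3 m³.
HRT = V/Q = 922.3 m³ / 457 m³·d⁻¹ = 2.018 d × 24 = 48.44 h.

τ ≈ 48.4 h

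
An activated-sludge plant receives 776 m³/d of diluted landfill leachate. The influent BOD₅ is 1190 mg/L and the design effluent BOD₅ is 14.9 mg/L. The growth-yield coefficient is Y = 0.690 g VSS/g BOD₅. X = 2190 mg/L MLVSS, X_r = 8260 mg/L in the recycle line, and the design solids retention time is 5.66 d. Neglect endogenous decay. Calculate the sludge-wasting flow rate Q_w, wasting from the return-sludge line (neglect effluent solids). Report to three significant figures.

Q_w ≈ 76.2 m³/d

V·X = Y·Q·ΔS·θ_c gives V = 0.690 × 776 × (1190 − 14.9) × 5.66 / 2190 = 1626 m³.
Wasting from the return line (neglecting effluent solids): Q_w = V·X / (θ_c·X_r) = 1626 × 2190 / (5.66 × 8260) = 76.17 m³/d.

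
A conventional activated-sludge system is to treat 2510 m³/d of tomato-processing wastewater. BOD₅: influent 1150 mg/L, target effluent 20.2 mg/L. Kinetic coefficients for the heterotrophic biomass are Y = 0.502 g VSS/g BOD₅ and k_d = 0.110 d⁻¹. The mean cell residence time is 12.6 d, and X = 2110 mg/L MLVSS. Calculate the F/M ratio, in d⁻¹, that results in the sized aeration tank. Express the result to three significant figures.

F/M ≈ 0.384 d⁻¹

Rearranging the biomass balance for a CMAS with decay, V = Y·Q·ΔS·θ_c / [X·(1+k_d θ_c)] = 0.502 × 2510 × (1150 − 20.2) × 12.6 / [2110 × (1 + 0.110 × 12.6)] = 1.79×10^7 / 5034 = 3563 m³.
F/M = Q·S₀ / (V·X) = 2510 × 1150 / (3563 × 2110) = 0.3840 g BOD₅·(g VSS·d)⁻¹.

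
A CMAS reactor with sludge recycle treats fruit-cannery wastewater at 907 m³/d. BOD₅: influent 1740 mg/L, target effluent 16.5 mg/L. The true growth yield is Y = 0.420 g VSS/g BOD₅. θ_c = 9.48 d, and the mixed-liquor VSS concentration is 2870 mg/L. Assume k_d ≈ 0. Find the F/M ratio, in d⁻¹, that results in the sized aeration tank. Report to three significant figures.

F/M ≈ 0.254 d⁻¹

With k_d = 0 the design equation reduces to V = Y Q (S₀−S) θ_c / X = 0.420 × 907 × (1740 − 16.5) × 9.48 / 2870 = 2169 m³.
F/M = Q·S₀ / (V·X) = 907 × 1740 / (2169 × 2870) = 0.2536 g BOD₅·(g VSS·d)⁻¹.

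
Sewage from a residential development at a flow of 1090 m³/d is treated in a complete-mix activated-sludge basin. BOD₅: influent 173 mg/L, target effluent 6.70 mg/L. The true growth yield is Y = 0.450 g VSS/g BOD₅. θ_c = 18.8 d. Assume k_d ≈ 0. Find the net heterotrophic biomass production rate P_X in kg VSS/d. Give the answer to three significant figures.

With endogenous decay neglected, the observed yield equals the true yield: Y_obs = Y = 0.450 g VSS/g BOD₅.
ΔS = 173 − 6.70 = 166.3 mg/L, so the substrate removal rate is 1090 × 166.3/1000 = 181.3 kg BOD₅/d.
Net biomass production P_X = Y_obs × Q·(S₀ − S) = 0.4500 × 181.3 = 81.57 kg VSS/d.

P_X ≈ 81.6 kg VSS/d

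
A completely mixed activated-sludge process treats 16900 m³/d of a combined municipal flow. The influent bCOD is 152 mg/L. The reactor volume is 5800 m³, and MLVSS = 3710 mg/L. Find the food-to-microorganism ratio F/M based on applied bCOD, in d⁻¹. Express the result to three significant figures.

F/M = Q·S₀ / (V·X) = 16900 × 152 / (5800 × 3710) = 0.1194 g bCOD·(g VSS·d)⁻¹.

F/M ≈ 0.119 d⁻¹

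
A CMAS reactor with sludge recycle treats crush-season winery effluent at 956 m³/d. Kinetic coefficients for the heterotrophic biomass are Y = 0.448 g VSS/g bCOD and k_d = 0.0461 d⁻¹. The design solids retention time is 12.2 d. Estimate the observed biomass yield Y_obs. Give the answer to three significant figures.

Y_obs ≈ 0.287 g VSS/g bCOD

Correct the yield for decay: Y_obs = Y/(1 + k_d θ_c) = 0.448 / (1 + 0.0461 × 12.2) = 0.448 / 1.562 = 0.2867.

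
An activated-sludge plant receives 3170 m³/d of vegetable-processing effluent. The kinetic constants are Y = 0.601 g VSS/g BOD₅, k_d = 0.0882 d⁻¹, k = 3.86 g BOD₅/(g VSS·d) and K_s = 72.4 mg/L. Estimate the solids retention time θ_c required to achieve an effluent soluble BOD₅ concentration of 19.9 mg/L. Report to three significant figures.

θ_c ≈ 2.43 d

At the target effluent, Y k S/(K_s+S) = 0.601×3.86×19.9/92.30 = 0.5002 d⁻¹.
Then 1/θ_c = μ − k_d = 0.5002 − 0.0882 = 0.4120 d⁻¹, giving θ_c = 2.427 d.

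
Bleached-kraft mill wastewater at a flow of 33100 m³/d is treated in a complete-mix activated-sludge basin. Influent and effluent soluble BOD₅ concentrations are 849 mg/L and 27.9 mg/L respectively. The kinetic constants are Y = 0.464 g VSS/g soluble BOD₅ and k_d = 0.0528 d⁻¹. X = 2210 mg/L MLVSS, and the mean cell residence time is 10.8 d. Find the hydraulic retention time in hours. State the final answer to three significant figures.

τ ≈ 28.5 h

From the SRT design equation V = Y Q (S₀−S) θ_c / [X (1 + k_d θ_c)] = 0.464 × 33100 × (849 − 27.9) × 10.8 / [2210 × (1 + 0.0528 × 10.8)] = 1.36×10^8 / 3470 = 39247 m³.
Hydraulic retention time τ = V/Q = 39247 / 33100 = 1.186 d = 28.46 h.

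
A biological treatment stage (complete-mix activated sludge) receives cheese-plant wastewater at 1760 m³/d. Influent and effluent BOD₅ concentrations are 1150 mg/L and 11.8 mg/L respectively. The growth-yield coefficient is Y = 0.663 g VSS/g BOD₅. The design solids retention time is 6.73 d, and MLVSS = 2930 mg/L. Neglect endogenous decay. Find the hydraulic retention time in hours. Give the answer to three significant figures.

Biomass mass balance (decay neglected): V·X = Y·Q·(S₀ − S)·θ_c, so V = 0.663 × 1760 × (1150 − 11.8) × 6.73 / 2930 = 3051 m³.
HRT = V/Q = 3051 m³ / 1760 m³·d⁻¹ = 1.733 d × 24 = 41.60 h.

τ ≈ 41.6 h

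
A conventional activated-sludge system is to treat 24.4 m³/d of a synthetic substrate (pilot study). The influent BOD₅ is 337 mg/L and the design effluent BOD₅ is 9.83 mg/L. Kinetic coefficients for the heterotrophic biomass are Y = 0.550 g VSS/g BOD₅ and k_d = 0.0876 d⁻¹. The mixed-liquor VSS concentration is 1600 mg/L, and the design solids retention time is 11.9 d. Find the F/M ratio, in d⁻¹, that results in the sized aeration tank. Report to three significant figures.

F/M ≈ 0.321 d⁻¹

From the SRT design equation V = Y Q (S₀−S) θ_c / [X (1 + k_d θ_c)] = 0.550 × 24.4 × (337 − 9.83) × 11.9 / [1600 × (1 + 0.0876 × 11.9)] = 5.22×10^4 / 3268 = 15.99 m³.
F/M = Q·S₀ / (V·X) = 24.4 × 337 / (15.99 × 1600) = 0.3214 g BOD₅·(g VSS·d)⁻¹.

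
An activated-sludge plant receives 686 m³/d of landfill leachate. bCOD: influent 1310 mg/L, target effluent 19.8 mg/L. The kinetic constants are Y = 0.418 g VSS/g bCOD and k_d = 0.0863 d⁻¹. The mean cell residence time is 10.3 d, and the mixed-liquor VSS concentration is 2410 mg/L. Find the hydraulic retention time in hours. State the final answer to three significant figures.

τ ≈ 29.3 h

From the SRT design equation V = Y Q (S₀−S) θ_c / [X (1 + k_d θ_c)] = 0.418 × 686 × (1310 − 19.8) × 10.3 / [2410 × (1 + 0.0863 × 10.3)] = 3.81×10^6 / 4552 = 837.1 m³.
Hydraulic retention time τ = V/Q = 837.1 / 686 = 1.220 d = 29.29 h.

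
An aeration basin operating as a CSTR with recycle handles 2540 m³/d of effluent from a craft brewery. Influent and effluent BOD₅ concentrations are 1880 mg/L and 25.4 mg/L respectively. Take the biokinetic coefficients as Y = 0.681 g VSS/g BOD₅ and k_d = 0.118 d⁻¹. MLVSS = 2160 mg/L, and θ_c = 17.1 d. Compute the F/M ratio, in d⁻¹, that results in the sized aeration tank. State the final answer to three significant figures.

F/M ≈ 0.263 d⁻¹

Rearranging the biomass balance for a CMAS with decay, V = Y·Q·ΔS·θ_c / [X·(1+k_d θ_c)] = 0.681 × 2540 × (1880 − 25.4) × 17.1 / [2160 × (1 + 0.118 × 17.1)] = 5.49×10^7 / 6518 = 8416 m³.
F/M = applied load / biomass = Q·S₀/(V·X) = 2540 × 1880 / (8416 × 2160) = 0.2627 d⁻¹.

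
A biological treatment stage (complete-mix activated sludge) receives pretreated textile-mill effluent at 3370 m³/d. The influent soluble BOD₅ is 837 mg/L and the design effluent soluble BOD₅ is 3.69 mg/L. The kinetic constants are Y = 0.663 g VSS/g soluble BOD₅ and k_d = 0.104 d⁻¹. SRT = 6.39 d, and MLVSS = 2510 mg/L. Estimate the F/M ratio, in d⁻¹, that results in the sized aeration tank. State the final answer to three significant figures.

F/M ≈ 0.395 d⁻¹

Steady-state biomass mass balance: V·X·(1 + k_d·θ_c) = Y·Q·(S₀ − S)·θ_c, so V = 0.663 × 3370 × (837 − 3.69) × 6.39 / [2510 × (1 + 0.104 × 6.39)] = 1.19×10^7 / 4178 = 2848 m³.
F/M = applied load / biomass = Q·S₀/(V·X) = 3370 × 837 / (2848 × 2510) = 0.3946 d⁻¹.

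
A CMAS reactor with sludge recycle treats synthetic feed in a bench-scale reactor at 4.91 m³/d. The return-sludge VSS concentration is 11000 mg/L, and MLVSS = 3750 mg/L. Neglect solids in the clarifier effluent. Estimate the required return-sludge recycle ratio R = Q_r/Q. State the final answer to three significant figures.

Mass balance around the secondary clarifier (neglecting effluent solids): R = X / (X_r − X) = 3750 / (11000 − 3750) = 0.5172.

R ≈ 0.517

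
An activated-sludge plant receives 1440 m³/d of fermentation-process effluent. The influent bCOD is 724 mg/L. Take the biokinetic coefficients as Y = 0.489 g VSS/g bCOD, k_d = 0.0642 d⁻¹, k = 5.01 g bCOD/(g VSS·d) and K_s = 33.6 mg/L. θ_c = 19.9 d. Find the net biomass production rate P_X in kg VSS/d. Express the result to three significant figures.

Effluent substrate depends only on kinetics and SRT: S = K_s(1 + k_d θ_c) / [θ_c(Yk − k_d) − 1] = 33.6 × (1 + 0.0642 × 19.9) / [19.9 × (0.489 × 5.01 − 0.0642) − 1] = 76.53 / 46.48 = 1.647 mg/L.
Observed yield with endogenous decay: Y_obs = Y / (1 + k_d·θ_c) = 0.489 / (1 + 0.0642 × 19.9) = 0.489 / 2.278 = 0.2147 g VSS/g bCOD.
Substrate removed = Q·(S₀ − S) = 1440 m³/d × (724 − 1.65) g/m³ = 1.04×10^6 g/d = 1040 kg/d.
Net biomass production P_X = Y_obs × Q·(S₀ − S) = 0.2147 × 1040 = 223.3 kg VSS/d.

P_X ≈ 223 kg VSS/d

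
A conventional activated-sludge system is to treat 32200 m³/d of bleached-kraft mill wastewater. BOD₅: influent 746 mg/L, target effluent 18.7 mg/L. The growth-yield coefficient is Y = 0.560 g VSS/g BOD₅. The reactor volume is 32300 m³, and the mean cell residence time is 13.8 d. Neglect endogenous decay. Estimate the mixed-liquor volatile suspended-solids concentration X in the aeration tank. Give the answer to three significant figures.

X = Y·Q·ΔS·θ_c / V = 0.560 × 32200 × (746 − 18.7) × 13.8 / 32300 = 5603 mg/L.

X ≈ 5600 mg/L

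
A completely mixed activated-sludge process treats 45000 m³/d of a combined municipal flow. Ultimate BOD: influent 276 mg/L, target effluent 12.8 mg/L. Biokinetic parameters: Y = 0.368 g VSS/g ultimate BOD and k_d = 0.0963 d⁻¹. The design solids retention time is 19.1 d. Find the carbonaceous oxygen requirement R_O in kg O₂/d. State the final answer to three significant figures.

Correct the yield for decay: Y_obs = Y/(1 + k_d θ_c) = 0.368 / (1 + 0.0963 × 19.1) = 0.368 / 2.839 = 0.1296.
Substrate removed = Q·(S₀ − S) = 45000 m³/d × (276 − 12.8) g/m³ = 1.18×10^7 g/d = 11844 kg/d.
Biomass synthesised: P_X = Y_obs × 11844 = 1535 kg VSS/d.
R_O = Q·ΔS − 1.42 P_X = 11844 − 2180 = 9664 kg O₂/d.

R_O ≈ 9660 kg O₂/d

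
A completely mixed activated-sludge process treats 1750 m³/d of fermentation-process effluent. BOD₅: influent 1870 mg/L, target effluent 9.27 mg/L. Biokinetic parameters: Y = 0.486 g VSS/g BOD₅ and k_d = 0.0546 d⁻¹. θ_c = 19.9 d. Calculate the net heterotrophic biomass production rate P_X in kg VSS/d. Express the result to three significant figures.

P_X ≈ 758 kg VSS/d

Correct the yield for decay: Y_obs = Y/(1 + k_d θ_c) = 0.486 / (1 + 0.0546 × 19.9) = 0.486 / 2.087 = 0.2329.
Substrate removed = Q·(S₀ − S) = 1750 m³/d × (1870 − 9.27) g/m³ = 3.26×10^6 g/d = 3256 kg/d.
P_X = Y_obs · Q(S₀ − S) = 0.2329 × 3256 = 758.5 kg VSS/d.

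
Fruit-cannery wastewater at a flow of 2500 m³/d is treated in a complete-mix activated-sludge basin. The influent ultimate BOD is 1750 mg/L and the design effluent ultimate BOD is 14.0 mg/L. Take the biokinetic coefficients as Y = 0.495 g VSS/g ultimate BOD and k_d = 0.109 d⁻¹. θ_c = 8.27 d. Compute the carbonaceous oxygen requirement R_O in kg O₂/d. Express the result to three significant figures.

R_O ≈ 2740 kg O₂/d

Correct the yield for decay: Y_obs = Y/(1 + k_d θ_c) = 0.495 / (1 + 0.109 × 8.27) = 0.495 / 1.901 = 0.2603.
Q·(S₀ − S) = 2500 × (1750 − 14.0) × 10⁻³ = 4340 kg/d removed.
Net sludge production P_X = 0.2603 × 4340 = 1130 kg VSS/d.
Carbonaceous O₂ demand = substrate oxidised − cell-mass equivalent = 4340 − 1.42 × 1130 = 2736 kg O₂/d.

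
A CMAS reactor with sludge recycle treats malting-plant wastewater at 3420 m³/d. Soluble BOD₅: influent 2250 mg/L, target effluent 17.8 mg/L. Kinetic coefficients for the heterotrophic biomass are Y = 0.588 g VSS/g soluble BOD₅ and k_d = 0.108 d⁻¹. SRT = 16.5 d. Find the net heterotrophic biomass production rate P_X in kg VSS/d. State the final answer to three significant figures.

Y_obs = Y / (1 + k_d θ_c) = 0.588 / (1 + 0.108 × 16.5) = 0.588 / 2.782 = 0.2114.
Mass of soluble BOD₅ removed per day: Q(S₀ − S) = 3420 × 2232 g/m³ = 7634 kg/d.
Biomass produced: P_X = Y_obs·Q·ΔS = 0.2114 × 7634 ≈ 1614 kg VSS/d.

P_X ≈ 1610 kg VSS/d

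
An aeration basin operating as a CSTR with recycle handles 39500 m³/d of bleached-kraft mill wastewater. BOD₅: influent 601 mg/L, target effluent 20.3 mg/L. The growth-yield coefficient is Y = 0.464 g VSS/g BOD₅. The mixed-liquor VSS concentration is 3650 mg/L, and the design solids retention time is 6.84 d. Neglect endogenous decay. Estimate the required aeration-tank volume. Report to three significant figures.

With k_d = 0 the design equation reduces to V = Y Q (S₀−S) θ_c / X = 0.464 × 39500 × (601 − 20.3) × 6.84 / 3650 = 19945 m³.

V ≈ 19900 m³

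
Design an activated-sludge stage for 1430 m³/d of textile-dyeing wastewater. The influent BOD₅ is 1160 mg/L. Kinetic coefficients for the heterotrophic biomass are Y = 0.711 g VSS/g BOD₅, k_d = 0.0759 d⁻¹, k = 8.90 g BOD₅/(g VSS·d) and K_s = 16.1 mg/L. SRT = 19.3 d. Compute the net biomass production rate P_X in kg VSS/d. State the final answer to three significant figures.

P_X ≈ 478 kg VSS/d

Effluent substrate depends only on kinetics and SRT: S = K_s(1 + k_d θ_c) / [θ_c(Yk − k_d) − 1] = 16.1 × (1 + 0.0759 × 19.3) / [19.3 × (0.711 × 8.90 − 0.0759) − 1] = 39.68 / 119.7 = 0.3316 mg/L.
Correct the yield for decay: Y_obs = Y/(1 + k_d θ_c) = 0.711 / (1 + 0.0759 × 19.3) = 0.711 / 2.465 = 0.2885.
Mass of BOD₅ removed per day: Q(S₀ − S) = 1430 × 1160 g/m³ = 1658 kg/d.
Biomass produced: P_X = Y_obs·Q·ΔS = 0.2885 × 1658 ≈ 478.3 kg VSS/d.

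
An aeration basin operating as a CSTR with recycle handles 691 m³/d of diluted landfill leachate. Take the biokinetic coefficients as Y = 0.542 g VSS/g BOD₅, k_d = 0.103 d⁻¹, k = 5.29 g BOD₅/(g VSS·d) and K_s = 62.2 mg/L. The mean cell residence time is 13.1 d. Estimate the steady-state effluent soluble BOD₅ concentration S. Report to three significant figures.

From the Monod/SRT balance for a CMAS, S = K_s·(1+k_d θ_c)/[θ_c·(Y k − k_d) − 1] = 62.2 × (1 + 0.103 × 13.1) / [13.1 × (0.542 × 5.29 − 0.103) − 1] = 146.1 / 35.21 = 4.150 mg/L.

S ≈ 4.15 mg/L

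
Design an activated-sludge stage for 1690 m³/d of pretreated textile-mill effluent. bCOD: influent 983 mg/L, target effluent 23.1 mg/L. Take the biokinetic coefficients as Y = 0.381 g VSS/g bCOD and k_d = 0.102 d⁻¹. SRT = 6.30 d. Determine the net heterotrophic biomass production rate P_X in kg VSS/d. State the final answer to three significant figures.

P_X ≈ 376 kg VSS/d

The observed yield is Y_obs = Y/(1 + k_d·θ_c) = 0.381 / (1 + 0.102 × 6.30) = 0.381 / 1.643 = 0.2319 g VSS per g bCOD removed.
ΔS = 983 − 23.1 = 959.9 mg/L, so the substrate removal rate is 1690 × 959.9/1000 = 1622 kg bCOD/d.
P_X = Y_obs · Q(S₀ − S) = 0.2319 × 1622 = 376.3 kg VSS/d.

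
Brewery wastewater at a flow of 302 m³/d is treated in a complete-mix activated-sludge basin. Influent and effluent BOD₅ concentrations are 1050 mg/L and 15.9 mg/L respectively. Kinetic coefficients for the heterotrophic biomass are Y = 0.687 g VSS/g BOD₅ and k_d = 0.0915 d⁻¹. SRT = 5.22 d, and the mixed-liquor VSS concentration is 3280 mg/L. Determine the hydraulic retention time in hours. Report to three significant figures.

Steady-state biomass mass balance: V·X·(1 + k_d·θ_c) = Y·Q·(S₀ − S)·θ_c, so V = 0.687 × 302 × (1050 − 15.9) × 5.22 / [3280 × (1 + 0.0915 × 5.22)] = 1.12×10^6 / 4847 = 231.1 m³.
Hydraulic retention time τ = V/Q = 231.1 / 302 = 0.7652 d = 18.36 h.

τ ≈ 18.4 h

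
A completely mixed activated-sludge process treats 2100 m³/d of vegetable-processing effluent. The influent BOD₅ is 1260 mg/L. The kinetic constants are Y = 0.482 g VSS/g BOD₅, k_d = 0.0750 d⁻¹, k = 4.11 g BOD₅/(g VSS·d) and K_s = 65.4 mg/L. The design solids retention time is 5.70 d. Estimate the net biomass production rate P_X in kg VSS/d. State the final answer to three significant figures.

P_X ≈ 887 kg VSS/d

For a completely mixed reactor with recycle the Lawrence–McCarty relation gives S = K_s·(1 + k_d·θ_c) / [θ_c·(Y·k − k_d) − 1] = 65.4 × (1 + 0.0750 × 5.70) / [5.70 × (0.482 × 4.11 − 0.0750) − 1] = 93.36 / 9.864 = 9.464 mg/L.
The observed yield is Y_obs = Y/(1 + k_d·θ_c) = 0.482 / (1 + 0.0750 × 5.70) = 0.482 / 1.427 = 0.3377 g VSS per g BOD₅ removed.
Q·(S₀ − S) = 2100 × (1260 − 9.46) × 10⁻³ = 2626 kg/d removed.
Biomass produced: P_X = Y_obs·Q·ΔS = 0.3377 × 2626 ≈ 886.7 kg VSS/d.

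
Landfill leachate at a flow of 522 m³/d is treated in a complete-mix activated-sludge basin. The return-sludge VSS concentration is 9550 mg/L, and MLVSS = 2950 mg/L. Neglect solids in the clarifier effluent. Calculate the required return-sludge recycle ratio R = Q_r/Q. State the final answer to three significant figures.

R = Q_r/Q = X/(X_r − X) = 2950 / (9550 − 2950) = 0.4470.

R ≈ 0.447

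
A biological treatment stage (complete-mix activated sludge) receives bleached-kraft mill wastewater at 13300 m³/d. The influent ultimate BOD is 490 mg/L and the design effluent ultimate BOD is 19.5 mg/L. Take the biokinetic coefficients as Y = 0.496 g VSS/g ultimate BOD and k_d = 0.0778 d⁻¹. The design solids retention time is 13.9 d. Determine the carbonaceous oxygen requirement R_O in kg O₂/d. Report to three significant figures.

The observed yield is Y_obs = Y/(1 + k_d·θ_c) = 0.496 / (1 + 0.0778 × 13.9) = 0.496 / 2.081 = 0.2383 g VSS per g ultimate BOD removed.
Q·(S₀ − S) = 13300 × (490 − 19.5) × 10⁻³ = 6258 kg/d removed.
Net sludge production P_X = 0.2383 × 6258 = 1491 kg VSS/d.
R_O = Q·(S₀ − S) − 1.42·P_X = 6258 − 1.42 × 1491 = 4140 kg O₂/d.

R_O ≈ 4140 kg O₂/d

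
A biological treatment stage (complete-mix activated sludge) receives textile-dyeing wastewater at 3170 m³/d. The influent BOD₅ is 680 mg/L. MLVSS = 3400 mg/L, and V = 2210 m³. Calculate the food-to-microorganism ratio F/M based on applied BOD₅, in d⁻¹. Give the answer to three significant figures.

F/M = Q·S₀ / (V·X) = 3170 × 680 / (2210 × 3400) = 0.2869 g BOD₅·(g VSS·d)⁻¹.

F/M ≈ 0.287 d⁻¹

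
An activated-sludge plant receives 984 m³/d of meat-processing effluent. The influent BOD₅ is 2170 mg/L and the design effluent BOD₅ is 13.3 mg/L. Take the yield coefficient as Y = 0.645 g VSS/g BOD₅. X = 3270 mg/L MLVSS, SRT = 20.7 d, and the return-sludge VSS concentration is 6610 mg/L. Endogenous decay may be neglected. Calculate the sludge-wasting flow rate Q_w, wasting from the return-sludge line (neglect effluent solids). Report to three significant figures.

V·X = Y·Q·ΔS·θ_c gives V = 0.645 × 984 × (2170 − 13.3) × 20.7 / 3270 = 8665 m³.
θ_c = V·X/(Q_w·X_r) when wasting from the recycle, so Q_w = V·X/(θ_c·X_r) = 8665 × 3270 / (20.7 × 6610) = 207.1 m³/d.

Q_w ≈ 207 m³/d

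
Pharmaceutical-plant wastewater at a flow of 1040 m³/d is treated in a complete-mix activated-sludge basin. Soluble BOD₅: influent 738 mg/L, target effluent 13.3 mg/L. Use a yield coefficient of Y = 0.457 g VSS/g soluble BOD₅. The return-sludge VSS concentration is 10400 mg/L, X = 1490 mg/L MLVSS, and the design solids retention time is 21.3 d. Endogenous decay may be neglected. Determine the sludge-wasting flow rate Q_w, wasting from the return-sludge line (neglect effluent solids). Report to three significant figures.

Biomass mass balance (decay neglected): V·X = Y·Q·(S₀ − S)·θ_c, so V = 0.457 × 1040 × (738 − 13.3) × 21.3 / 1490 = 4924 m³.
θ_c = V·X/(Q_w·X_r) when wasting from the recycle, so Q_w = V·X/(θ_c·X_r) = 4924 × 1490 / (21.3 × 10400) = 33.12 m³/d.

Q_w ≈ 33.1 m³/d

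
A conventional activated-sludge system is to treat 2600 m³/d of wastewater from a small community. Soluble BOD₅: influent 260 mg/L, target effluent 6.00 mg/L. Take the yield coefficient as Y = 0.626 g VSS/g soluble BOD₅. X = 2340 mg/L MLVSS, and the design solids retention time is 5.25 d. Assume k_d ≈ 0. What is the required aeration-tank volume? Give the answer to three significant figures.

V ≈ 928 m³

With k_d = 0 the design equation reduces to V = Y Q (S₀−S) θ_c / X = 0.626 × 2600 × (260 − 6.00) × 5.25 / 2340 = 927.5 m³.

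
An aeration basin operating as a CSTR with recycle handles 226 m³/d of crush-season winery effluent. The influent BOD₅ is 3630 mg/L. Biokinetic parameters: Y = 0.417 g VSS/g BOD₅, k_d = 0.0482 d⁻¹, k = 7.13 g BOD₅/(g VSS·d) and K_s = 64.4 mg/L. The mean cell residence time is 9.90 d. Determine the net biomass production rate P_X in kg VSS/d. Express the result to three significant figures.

From the Monod/SRT balance for a CMAS, S = K_s·(1+k_d θ_c)/[θ_c·(Y k − k_d) − 1] = 64.4 × (1 + 0.0482 × 9.90) / [9.90 × (0.417 × 7.13 − 0.0482) − 1] = 95.13 / 27.96 = 3.403 mg/L.
Y_obs = Y / (1 + k_d θ_c) = 0.417 / (1 + 0.0482 × 9.90) = 0.417 / 1.477 = 0.2823.
Substrate removed = Q·(S₀ − S) = 226 m³/d × (3630 − 3.40) g/m³ = 8.2×10^5 g/d = 819.6 kg/d.
So the net sludge growth is P_X = 0.2823 × 819.6 = 231.4 kg VSS/d.

P_X ≈ 231 kg VSS/d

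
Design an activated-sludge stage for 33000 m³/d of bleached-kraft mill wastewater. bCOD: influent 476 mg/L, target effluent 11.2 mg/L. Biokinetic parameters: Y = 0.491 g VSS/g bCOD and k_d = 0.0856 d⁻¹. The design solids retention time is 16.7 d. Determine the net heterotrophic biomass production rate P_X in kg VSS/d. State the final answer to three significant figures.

P_X ≈ 3100 kg VSS/d

The observed yield is Y_obs = Y/(1 + k_d·θ_c) = 0.491 / (1 + 0.0856 × 16.7) = 0.491 / 2.430 = 0.2021 g VSS per g bCOD removed.
Substrate removed = Q·(S₀ − S) = 33000 m³/d × (476 − 11.2) g/m³ = 1.53×10^7 g/d = 15338 kg/d.
So the net sludge growth is P_X = 0.2021 × 15338 = 3100 kg VSS/d.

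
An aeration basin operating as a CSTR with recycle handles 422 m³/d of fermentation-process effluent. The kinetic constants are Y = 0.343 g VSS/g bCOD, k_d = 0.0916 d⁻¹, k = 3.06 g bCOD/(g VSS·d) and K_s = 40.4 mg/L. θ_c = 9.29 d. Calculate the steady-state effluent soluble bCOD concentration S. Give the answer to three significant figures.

S ≈ 9.47 mg/L

Effluent substrate depends only on kinetics and SRT: S = K_s(1 + k_d θ_c) / [θ_c(Yk − k_d) − 1] = 40.4 × (1 + 0.0916 × 9.29) / [9.29 × (0.343 × 3.06 − 0.0916) − 1] = 74.78 / 7.900 = 9.466 mg/L.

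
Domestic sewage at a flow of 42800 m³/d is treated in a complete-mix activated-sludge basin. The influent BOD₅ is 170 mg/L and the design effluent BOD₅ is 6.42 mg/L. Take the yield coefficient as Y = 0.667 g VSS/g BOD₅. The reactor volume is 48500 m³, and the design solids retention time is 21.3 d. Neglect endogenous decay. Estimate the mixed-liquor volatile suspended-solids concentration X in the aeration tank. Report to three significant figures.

X ≈ 2050 mg/L

X = Y·Q·ΔS·θ_c / V = 0.667 × 42800 × (170 − 6.42) × 21.3 / 48500 = 2051 mg/L.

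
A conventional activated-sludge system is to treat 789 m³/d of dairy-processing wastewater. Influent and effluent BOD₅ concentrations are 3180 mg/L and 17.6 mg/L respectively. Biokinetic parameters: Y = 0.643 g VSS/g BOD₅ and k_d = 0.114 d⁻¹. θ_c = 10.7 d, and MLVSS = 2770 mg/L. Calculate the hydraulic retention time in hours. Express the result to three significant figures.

τ ≈ 84.9 h

From the SRT design equation V = Y Q (S₀−S) θ_c / [X (1 + k_d θ_c)] = 0.643 × 789 × (3180 − 17.6) × 10.7 / [2770 × (1 + 0.114 × 10.7)] = 1.72×10^7 / 6149 = 2792 m³.
Hydraulic retention time τ = V/Q = 2792 / 789 = 3.538 d = 84.92 h.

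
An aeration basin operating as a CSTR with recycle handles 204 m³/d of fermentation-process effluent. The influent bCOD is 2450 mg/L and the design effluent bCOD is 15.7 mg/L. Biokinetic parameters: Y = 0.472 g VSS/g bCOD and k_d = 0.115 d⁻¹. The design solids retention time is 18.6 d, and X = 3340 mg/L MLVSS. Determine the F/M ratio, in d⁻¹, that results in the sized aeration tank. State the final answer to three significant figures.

F/M ≈ 0.360 d⁻¹

Rearranging the biomass balance for a CMAS with decay, V = Y·Q·ΔS·θ_c / [X·(1+k_d θ_c)] = 0.472 × 204 × (2450 − 15.7) × 18.6 / [3340 × (1 + 0.115 × 18.6)] = 4.36×10^6 / 10484 = 415.8 m³.
F/M = applied load / biomass = Q·S₀/(V·X) = 204 × 2450 / (415.8 × 3340) = 0.3599 d⁻¹.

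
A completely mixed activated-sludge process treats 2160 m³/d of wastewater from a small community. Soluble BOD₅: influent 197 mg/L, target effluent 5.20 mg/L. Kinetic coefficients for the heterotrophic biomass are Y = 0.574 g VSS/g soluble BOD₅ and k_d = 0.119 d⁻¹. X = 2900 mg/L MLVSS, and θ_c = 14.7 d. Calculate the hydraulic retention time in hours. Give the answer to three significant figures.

From the SRT design equation V = Y Q (S₀−S) θ_c / [X (1 + k_d θ_c)] = 0.574 × 2160 × (197 − 5.20) × 14.7 / [2900 × (1 + 0.119 × 14.7)] = 3.5×10^6 / 7973 = 438.4 m³.
HRT = V/Q = 438.4 m³ / 2160 m³·d⁻¹ = 0.2030 d × 24 = 4.872 h.

τ ≈ 4.87 h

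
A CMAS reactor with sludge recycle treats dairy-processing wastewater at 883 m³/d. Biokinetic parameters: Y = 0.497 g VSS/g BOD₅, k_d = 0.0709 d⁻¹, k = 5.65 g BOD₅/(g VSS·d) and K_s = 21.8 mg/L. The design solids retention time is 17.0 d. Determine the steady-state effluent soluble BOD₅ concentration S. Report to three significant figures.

S ≈ 1.06 mg/L

Effluent substrate depends only on kinetics and SRT: S = K_s(1 + k_d θ_c) / [θ_c(Yk − k_d) − 1] = 21.8 × (1 + 0.0709 × 17.0) / [17.0 × (0.497 × 5.65 − 0.0709) − 1] = 48.08 / 45.53 = 1.056 mg/L.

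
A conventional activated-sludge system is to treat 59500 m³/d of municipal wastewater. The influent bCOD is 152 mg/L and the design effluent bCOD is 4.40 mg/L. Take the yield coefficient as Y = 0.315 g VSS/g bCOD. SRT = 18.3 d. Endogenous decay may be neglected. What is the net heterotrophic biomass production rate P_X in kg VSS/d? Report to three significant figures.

P_X ≈ 2770 kg VSS/d

Since k_d ≈ 0, Y_obs = Y = 0.315 g VSS/g bCOD.
Substrate removed = Q·(S₀ − S) = 59500 m³/d × (152 − 4.40) g/m³ = 8.78×10^6 g/d = 8782 kg/d.
P_X = Y_obs · Q(S₀ − S) = 0.3150 × 8782 = 2766 kg VSS/d.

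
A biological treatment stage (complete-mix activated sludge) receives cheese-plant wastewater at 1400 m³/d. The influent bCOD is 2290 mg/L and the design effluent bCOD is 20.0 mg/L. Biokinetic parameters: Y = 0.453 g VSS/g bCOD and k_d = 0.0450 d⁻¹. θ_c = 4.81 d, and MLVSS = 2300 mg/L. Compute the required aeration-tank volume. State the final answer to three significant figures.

Steady-state biomass mass balance: V·X·(1 + k_d·θ_c) = Y·Q·(S₀ − S)·θ_c, so V = 0.453 × 1400 × (2290 − 20.0) × 4.81 / [2300 × (1 + 0.0450 × 4.81)] = 6.92×10^6 / 2798 = 2475 m³.

V ≈ 2470 m³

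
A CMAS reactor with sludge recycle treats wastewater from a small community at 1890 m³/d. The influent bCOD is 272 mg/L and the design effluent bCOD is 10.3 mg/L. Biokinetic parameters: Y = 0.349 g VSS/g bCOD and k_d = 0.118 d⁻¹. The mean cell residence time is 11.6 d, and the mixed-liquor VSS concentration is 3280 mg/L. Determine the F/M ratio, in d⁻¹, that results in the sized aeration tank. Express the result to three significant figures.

Steady-state biomass mass balance: V·X·(1 + k_d·θ_c) = Y·Q·(S₀ − S)·θ_c, so V = 0.349 × 1890 × (272 − 10.3) × 11.6 / [3280 × (1 + 0.118 × 11.6)] = 2×10^6 / 7770 = 257.7 m³.
Food-to-microorganism ratio F/M = Q S₀ / (V X) = 1890 × 272 / (257.7 × 3280) = 0.6081 d⁻¹.

F/M ≈ 0.608 d⁻¹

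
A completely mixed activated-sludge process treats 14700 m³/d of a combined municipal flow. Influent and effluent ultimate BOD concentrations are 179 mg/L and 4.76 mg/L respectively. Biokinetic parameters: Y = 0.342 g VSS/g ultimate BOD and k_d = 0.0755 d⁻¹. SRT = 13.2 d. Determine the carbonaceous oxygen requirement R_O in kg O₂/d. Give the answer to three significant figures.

Observed yield with endogenous decay: Y_obs = Y / (1 + k_d·θ_c) = 0.342 / (1 + 0.0755 × 13.2) = 0.342 / 1.997 = 0.1713 g VSS/g ultimate BOD.
Mass of ultimate BOD removed per day: Q(S₀ − S) = 14700 × 174.2 g/m³ = 2561 kg/d.
Biomass synthesised: P_X = Y_obs × 2561 = 438.7 kg VSS/d.
R_O = Q·ΔS − 1.42 P_X = 2561 − 623.0 = 1938 kg O₂/d.

R_O ≈ 1940 kg O₂/d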